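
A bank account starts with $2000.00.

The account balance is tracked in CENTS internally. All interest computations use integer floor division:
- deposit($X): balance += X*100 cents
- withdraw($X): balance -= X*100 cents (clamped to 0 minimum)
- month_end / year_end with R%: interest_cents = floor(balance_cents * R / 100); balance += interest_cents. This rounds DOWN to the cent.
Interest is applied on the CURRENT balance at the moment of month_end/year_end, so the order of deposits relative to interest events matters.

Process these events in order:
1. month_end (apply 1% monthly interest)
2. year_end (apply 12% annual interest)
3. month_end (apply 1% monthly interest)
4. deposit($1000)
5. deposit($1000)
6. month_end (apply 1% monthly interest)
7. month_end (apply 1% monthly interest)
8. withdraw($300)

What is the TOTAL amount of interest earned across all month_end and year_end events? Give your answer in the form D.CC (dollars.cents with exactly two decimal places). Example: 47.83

Answer: 371.14

Derivation:
After 1 (month_end (apply 1% monthly interest)): balance=$2020.00 total_interest=$20.00
After 2 (year_end (apply 12% annual interest)): balance=$2262.40 total_interest=$262.40
After 3 (month_end (apply 1% monthly interest)): balance=$2285.02 total_interest=$285.02
After 4 (deposit($1000)): balance=$3285.02 total_interest=$285.02
After 5 (deposit($1000)): balance=$4285.02 total_interest=$285.02
After 6 (month_end (apply 1% monthly interest)): balance=$4327.87 total_interest=$327.87
After 7 (month_end (apply 1% monthly interest)): balance=$4371.14 total_interest=$371.14
After 8 (withdraw($300)): balance=$4071.14 total_interest=$371.14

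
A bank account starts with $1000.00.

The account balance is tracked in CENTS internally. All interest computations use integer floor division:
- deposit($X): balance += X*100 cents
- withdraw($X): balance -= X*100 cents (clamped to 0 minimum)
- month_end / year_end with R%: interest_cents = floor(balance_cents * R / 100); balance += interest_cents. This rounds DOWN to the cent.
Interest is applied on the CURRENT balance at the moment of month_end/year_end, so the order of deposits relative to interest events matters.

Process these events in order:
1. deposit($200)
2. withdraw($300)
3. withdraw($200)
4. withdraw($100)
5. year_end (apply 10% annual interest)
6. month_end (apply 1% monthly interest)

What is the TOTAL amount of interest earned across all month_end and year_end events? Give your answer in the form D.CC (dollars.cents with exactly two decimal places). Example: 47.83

After 1 (deposit($200)): balance=$1200.00 total_interest=$0.00
After 2 (withdraw($300)): balance=$900.00 total_interest=$0.00
After 3 (withdraw($200)): balance=$700.00 total_interest=$0.00
After 4 (withdraw($100)): balance=$600.00 total_interest=$0.00
After 5 (year_end (apply 10% annual interest)): balance=$660.00 total_interest=$60.00
After 6 (month_end (apply 1% monthly interest)): balance=$666.60 total_interest=$66.60

Answer: 66.60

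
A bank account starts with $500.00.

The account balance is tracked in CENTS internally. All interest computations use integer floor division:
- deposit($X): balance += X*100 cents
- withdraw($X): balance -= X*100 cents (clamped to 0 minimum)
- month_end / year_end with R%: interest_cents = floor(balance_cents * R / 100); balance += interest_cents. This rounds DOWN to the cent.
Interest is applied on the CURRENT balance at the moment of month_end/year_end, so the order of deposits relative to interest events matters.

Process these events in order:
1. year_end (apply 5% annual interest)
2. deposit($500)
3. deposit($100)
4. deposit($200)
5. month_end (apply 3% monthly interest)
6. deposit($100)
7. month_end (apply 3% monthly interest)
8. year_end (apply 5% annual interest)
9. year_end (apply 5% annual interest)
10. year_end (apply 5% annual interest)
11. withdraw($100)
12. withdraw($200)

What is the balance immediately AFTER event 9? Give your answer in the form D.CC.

After 1 (year_end (apply 5% annual interest)): balance=$525.00 total_interest=$25.00
After 2 (deposit($500)): balance=$1025.00 total_interest=$25.00
After 3 (deposit($100)): balance=$1125.00 total_interest=$25.00
After 4 (deposit($200)): balance=$1325.00 total_interest=$25.00
After 5 (month_end (apply 3% monthly interest)): balance=$1364.75 total_interest=$64.75
After 6 (deposit($100)): balance=$1464.75 total_interest=$64.75
After 7 (month_end (apply 3% monthly interest)): balance=$1508.69 total_interest=$108.69
After 8 (year_end (apply 5% annual interest)): balance=$1584.12 total_interest=$184.12
After 9 (year_end (apply 5% annual interest)): balance=$1663.32 total_interest=$263.32

Answer: 1663.32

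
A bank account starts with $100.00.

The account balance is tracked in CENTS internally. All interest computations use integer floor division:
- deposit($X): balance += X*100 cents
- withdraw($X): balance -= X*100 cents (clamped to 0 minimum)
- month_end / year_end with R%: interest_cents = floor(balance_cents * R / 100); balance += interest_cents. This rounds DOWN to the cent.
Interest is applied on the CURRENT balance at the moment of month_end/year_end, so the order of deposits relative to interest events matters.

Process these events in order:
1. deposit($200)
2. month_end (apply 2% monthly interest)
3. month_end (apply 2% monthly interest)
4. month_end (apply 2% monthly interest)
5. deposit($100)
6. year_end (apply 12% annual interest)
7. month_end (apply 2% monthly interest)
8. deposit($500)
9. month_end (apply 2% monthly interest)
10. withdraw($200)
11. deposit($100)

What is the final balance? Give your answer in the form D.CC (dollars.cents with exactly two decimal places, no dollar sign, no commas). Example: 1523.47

After 1 (deposit($200)): balance=$300.00 total_interest=$0.00
After 2 (month_end (apply 2% monthly interest)): balance=$306.00 total_interest=$6.00
After 3 (month_end (apply 2% monthly interest)): balance=$312.12 total_interest=$12.12
After 4 (month_end (apply 2% monthly interest)): balance=$318.36 total_interest=$18.36
After 5 (deposit($100)): balance=$418.36 total_interest=$18.36
After 6 (year_end (apply 12% annual interest)): balance=$468.56 total_interest=$68.56
After 7 (month_end (apply 2% monthly interest)): balance=$477.93 total_interest=$77.93
After 8 (deposit($500)): balance=$977.93 total_interest=$77.93
After 9 (month_end (apply 2% monthly interest)): balance=$997.48 total_interest=$97.48
After 10 (withdraw($200)): balance=$797.48 total_interest=$97.48
After 11 (deposit($100)): balance=$897.48 total_interest=$97.48

Answer: 897.48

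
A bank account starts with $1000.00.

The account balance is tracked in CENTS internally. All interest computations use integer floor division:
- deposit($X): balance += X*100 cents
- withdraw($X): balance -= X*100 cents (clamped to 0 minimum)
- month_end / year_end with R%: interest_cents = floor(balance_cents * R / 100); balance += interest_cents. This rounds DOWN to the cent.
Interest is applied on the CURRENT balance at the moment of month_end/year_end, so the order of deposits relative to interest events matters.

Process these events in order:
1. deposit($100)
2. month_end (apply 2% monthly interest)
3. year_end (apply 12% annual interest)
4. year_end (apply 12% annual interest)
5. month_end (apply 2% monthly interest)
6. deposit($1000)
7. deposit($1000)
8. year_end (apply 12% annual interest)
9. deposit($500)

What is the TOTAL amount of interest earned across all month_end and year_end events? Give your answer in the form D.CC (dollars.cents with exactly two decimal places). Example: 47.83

After 1 (deposit($100)): balance=$1100.00 total_interest=$0.00
After 2 (month_end (apply 2% monthly interest)): balance=$1122.00 total_interest=$22.00
After 3 (year_end (apply 12% annual interest)): balance=$1256.64 total_interest=$156.64
After 4 (year_end (apply 12% annual interest)): balance=$1407.43 total_interest=$307.43
After 5 (month_end (apply 2% monthly interest)): balance=$1435.57 total_interest=$335.57
After 6 (deposit($1000)): balance=$2435.57 total_interest=$335.57
After 7 (deposit($1000)): balance=$3435.57 total_interest=$335.57
After 8 (year_end (apply 12% annual interest)): balance=$3847.83 total_interest=$747.83
After 9 (deposit($500)): balance=$4347.83 total_interest=$747.83

Answer: 747.83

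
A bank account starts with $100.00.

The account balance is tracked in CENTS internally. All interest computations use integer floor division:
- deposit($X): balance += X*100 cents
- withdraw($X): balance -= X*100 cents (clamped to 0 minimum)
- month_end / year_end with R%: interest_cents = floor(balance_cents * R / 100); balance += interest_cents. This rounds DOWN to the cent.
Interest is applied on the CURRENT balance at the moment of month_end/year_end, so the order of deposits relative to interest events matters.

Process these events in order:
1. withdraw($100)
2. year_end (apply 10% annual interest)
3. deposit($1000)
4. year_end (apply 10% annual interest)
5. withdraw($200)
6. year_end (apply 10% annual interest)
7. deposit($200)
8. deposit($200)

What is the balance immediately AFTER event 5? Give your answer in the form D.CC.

Answer: 900.00

Derivation:
After 1 (withdraw($100)): balance=$0.00 total_interest=$0.00
After 2 (year_end (apply 10% annual interest)): balance=$0.00 total_interest=$0.00
After 3 (deposit($1000)): balance=$1000.00 total_interest=$0.00
After 4 (year_end (apply 10% annual interest)): balance=$1100.00 total_interest=$100.00
After 5 (withdraw($200)): balance=$900.00 total_interest=$100.00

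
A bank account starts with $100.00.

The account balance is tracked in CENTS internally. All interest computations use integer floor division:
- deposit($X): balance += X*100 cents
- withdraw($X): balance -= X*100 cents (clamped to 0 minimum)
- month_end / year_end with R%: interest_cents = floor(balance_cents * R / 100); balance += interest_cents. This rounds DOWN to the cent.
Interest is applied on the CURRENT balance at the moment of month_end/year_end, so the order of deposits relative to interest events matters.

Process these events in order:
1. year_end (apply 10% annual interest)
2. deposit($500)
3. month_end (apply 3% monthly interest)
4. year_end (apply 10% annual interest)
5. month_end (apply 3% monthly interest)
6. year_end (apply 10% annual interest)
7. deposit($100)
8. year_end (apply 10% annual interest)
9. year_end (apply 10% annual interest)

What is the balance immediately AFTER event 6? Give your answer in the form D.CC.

Answer: 783.04

Derivation:
After 1 (year_end (apply 10% annual interest)): balance=$110.00 total_interest=$10.00
After 2 (deposit($500)): balance=$610.00 total_interest=$10.00
After 3 (month_end (apply 3% monthly interest)): balance=$628.30 total_interest=$28.30
After 4 (year_end (apply 10% annual interest)): balance=$691.13 total_interest=$91.13
After 5 (month_end (apply 3% monthly interest)): balance=$711.86 total_interest=$111.86
After 6 (year_end (apply 10% annual interest)): balance=$783.04 total_interest=$183.04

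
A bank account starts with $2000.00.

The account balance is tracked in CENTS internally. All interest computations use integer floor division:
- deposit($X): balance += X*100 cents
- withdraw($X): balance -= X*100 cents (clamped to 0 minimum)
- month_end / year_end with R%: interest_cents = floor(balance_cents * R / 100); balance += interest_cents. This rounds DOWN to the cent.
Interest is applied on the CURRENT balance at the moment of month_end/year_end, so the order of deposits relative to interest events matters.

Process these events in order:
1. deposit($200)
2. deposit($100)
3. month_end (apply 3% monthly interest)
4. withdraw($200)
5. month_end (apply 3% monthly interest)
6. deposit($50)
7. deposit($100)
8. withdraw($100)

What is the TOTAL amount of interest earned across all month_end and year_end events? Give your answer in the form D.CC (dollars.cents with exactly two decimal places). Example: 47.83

Answer: 134.07

Derivation:
After 1 (deposit($200)): balance=$2200.00 total_interest=$0.00
After 2 (deposit($100)): balance=$2300.00 total_interest=$0.00
After 3 (month_end (apply 3% monthly interest)): balance=$2369.00 total_interest=$69.00
After 4 (withdraw($200)): balance=$2169.00 total_interest=$69.00
After 5 (month_end (apply 3% monthly interest)): balance=$2234.07 total_interest=$134.07
After 6 (deposit($50)): balance=$2284.07 total_interest=$134.07
After 7 (deposit($100)): balance=$2384.07 total_interest=$134.07
After 8 (withdraw($100)): balance=$2284.07 total_interest=$134.07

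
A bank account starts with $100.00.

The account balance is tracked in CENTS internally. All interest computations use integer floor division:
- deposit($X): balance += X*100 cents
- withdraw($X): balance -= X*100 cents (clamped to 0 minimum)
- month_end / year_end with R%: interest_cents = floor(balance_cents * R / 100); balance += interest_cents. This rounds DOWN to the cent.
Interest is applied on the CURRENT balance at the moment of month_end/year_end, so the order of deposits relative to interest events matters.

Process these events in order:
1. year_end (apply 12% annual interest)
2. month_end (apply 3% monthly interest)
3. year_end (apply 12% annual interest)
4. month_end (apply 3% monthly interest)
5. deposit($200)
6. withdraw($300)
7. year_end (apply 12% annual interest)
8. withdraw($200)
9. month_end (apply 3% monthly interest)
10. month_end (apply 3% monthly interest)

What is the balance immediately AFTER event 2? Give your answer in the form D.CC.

After 1 (year_end (apply 12% annual interest)): balance=$112.00 total_interest=$12.00
After 2 (month_end (apply 3% monthly interest)): balance=$115.36 total_interest=$15.36

Answer: 115.36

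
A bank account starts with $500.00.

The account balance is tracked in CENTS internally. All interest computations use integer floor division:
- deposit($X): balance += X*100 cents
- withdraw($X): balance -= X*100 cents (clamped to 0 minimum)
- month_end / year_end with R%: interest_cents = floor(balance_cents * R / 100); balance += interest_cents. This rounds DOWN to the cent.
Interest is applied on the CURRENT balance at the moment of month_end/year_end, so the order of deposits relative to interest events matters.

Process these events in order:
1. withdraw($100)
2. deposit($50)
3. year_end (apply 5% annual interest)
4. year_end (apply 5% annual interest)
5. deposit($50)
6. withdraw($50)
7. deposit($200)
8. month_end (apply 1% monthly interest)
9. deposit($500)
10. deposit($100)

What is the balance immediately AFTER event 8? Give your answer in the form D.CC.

Answer: 703.08

Derivation:
After 1 (withdraw($100)): balance=$400.00 total_interest=$0.00
After 2 (deposit($50)): balance=$450.00 total_interest=$0.00
After 3 (year_end (apply 5% annual interest)): balance=$472.50 total_interest=$22.50
After 4 (year_end (apply 5% annual interest)): balance=$496.12 total_interest=$46.12
After 5 (deposit($50)): balance=$546.12 total_interest=$46.12
After 6 (withdraw($50)): balance=$496.12 total_interest=$46.12
After 7 (deposit($200)): balance=$696.12 total_interest=$46.12
After 8 (month_end (apply 1% monthly interest)): balance=$703.08 total_interest=$53.08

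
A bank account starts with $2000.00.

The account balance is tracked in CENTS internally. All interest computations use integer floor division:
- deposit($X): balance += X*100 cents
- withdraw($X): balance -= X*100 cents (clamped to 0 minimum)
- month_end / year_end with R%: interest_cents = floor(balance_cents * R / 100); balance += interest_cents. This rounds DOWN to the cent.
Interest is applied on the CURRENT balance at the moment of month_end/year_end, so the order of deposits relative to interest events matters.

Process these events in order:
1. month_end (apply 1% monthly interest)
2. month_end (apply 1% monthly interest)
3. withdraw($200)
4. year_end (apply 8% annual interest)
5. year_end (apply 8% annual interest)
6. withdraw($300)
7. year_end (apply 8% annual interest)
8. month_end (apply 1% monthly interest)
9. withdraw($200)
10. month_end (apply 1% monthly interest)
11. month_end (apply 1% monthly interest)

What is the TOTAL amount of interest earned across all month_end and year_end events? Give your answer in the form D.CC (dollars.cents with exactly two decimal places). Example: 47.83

Answer: 550.51

Derivation:
After 1 (month_end (apply 1% monthly interest)): balance=$2020.00 total_interest=$20.00
After 2 (month_end (apply 1% monthly interest)): balance=$2040.20 total_interest=$40.20
After 3 (withdraw($200)): balance=$1840.20 total_interest=$40.20
After 4 (year_end (apply 8% annual interest)): balance=$1987.41 total_interest=$187.41
After 5 (year_end (apply 8% annual interest)): balance=$2146.40 total_interest=$346.40
After 6 (withdraw($300)): balance=$1846.40 total_interest=$346.40
After 7 (year_end (apply 8% annual interest)): balance=$1994.11 total_interest=$494.11
After 8 (month_end (apply 1% monthly interest)): balance=$2014.05 total_interest=$514.05
After 9 (withdraw($200)): balance=$1814.05 total_interest=$514.05
After 10 (month_end (apply 1% monthly interest)): balance=$1832.19 total_interest=$532.19
After 11 (month_end (apply 1% monthly interest)): balance=$1850.51 total_interest=$550.51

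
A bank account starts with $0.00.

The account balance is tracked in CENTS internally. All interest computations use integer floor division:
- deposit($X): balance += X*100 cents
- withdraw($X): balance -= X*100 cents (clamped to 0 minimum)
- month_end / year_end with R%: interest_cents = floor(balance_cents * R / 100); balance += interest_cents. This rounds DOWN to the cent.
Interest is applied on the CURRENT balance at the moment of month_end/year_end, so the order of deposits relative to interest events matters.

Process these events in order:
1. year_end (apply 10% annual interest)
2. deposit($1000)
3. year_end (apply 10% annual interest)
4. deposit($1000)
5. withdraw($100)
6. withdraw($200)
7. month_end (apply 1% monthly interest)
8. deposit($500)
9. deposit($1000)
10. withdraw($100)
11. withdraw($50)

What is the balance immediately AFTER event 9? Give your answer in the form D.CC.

Answer: 3318.00

Derivation:
After 1 (year_end (apply 10% annual interest)): balance=$0.00 total_interest=$0.00
After 2 (deposit($1000)): balance=$1000.00 total_interest=$0.00
After 3 (year_end (apply 10% annual interest)): balance=$1100.00 total_interest=$100.00
After 4 (deposit($1000)): balance=$2100.00 total_interest=$100.00
After 5 (withdraw($100)): balance=$2000.00 total_interest=$100.00
After 6 (withdraw($200)): balance=$1800.00 total_interest=$100.00
After 7 (month_end (apply 1% monthly interest)): balance=$1818.00 total_interest=$118.00
After 8 (deposit($500)): balance=$2318.00 total_interest=$118.00
After 9 (deposit($1000)): balance=$3318.00 total_interest=$118.00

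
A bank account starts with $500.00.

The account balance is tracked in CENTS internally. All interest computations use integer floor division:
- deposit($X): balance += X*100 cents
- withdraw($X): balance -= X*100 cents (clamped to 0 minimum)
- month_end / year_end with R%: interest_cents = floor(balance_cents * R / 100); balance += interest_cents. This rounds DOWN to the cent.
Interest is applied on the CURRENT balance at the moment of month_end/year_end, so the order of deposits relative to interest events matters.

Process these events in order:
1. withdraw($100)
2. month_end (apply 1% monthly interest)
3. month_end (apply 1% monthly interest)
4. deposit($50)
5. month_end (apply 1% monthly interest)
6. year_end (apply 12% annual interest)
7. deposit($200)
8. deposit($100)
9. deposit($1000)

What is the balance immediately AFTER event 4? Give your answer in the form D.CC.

After 1 (withdraw($100)): balance=$400.00 total_interest=$0.00
After 2 (month_end (apply 1% monthly interest)): balance=$404.00 total_interest=$4.00
After 3 (month_end (apply 1% monthly interest)): balance=$408.04 total_interest=$8.04
After 4 (deposit($50)): balance=$458.04 total_interest=$8.04

Answer: 458.04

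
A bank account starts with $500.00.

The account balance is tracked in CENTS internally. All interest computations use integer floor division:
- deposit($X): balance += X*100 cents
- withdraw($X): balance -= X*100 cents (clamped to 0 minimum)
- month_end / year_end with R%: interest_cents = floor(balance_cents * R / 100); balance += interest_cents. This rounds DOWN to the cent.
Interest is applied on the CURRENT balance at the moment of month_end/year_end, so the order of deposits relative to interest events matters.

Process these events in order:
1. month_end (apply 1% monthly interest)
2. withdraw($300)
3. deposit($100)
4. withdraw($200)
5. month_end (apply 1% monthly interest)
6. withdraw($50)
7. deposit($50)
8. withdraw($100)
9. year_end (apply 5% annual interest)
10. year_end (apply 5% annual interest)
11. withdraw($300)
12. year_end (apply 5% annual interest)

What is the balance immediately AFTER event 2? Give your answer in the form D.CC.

After 1 (month_end (apply 1% monthly interest)): balance=$505.00 total_interest=$5.00
After 2 (withdraw($300)): balance=$205.00 total_interest=$5.00

Answer: 205.00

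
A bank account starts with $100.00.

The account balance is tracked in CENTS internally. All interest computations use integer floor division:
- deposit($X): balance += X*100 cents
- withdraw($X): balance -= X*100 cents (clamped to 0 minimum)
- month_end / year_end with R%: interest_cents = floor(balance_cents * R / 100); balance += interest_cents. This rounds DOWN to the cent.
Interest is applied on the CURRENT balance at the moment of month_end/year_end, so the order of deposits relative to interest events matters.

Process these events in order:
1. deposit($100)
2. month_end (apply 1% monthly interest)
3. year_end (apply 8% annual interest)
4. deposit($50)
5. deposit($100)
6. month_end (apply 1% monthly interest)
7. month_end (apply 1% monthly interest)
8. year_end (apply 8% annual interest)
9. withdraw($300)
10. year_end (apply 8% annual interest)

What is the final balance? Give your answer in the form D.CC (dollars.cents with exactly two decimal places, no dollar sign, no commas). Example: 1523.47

Answer: 114.03

Derivation:
After 1 (deposit($100)): balance=$200.00 total_interest=$0.00
After 2 (month_end (apply 1% monthly interest)): balance=$202.00 total_interest=$2.00
After 3 (year_end (apply 8% annual interest)): balance=$218.16 total_interest=$18.16
After 4 (deposit($50)): balance=$268.16 total_interest=$18.16
After 5 (deposit($100)): balance=$368.16 total_interest=$18.16
After 6 (month_end (apply 1% monthly interest)): balance=$371.84 total_interest=$21.84
After 7 (month_end (apply 1% monthly interest)): balance=$375.55 total_interest=$25.55
After 8 (year_end (apply 8% annual interest)): balance=$405.59 total_interest=$55.59
After 9 (withdraw($300)): balance=$105.59 total_interest=$55.59
After 10 (year_end (apply 8% annual interest)): balance=$114.03 total_interest=$64.03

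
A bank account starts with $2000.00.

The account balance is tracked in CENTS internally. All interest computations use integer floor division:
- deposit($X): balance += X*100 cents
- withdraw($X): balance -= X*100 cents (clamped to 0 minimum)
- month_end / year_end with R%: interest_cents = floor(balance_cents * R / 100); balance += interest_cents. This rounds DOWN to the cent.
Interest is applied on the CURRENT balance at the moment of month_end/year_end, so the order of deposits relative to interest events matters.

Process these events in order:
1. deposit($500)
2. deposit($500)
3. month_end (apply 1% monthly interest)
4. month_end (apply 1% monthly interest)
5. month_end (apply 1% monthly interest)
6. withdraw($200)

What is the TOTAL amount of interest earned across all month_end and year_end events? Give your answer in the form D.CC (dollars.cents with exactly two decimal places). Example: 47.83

After 1 (deposit($500)): balance=$2500.00 total_interest=$0.00
After 2 (deposit($500)): balance=$3000.00 total_interest=$0.00
After 3 (month_end (apply 1% monthly interest)): balance=$3030.00 total_interest=$30.00
After 4 (month_end (apply 1% monthly interest)): balance=$3060.30 total_interest=$60.30
After 5 (month_end (apply 1% monthly interest)): balance=$3090.90 total_interest=$90.90
After 6 (withdraw($200)): balance=$2890.90 total_interest=$90.90

Answer: 90.90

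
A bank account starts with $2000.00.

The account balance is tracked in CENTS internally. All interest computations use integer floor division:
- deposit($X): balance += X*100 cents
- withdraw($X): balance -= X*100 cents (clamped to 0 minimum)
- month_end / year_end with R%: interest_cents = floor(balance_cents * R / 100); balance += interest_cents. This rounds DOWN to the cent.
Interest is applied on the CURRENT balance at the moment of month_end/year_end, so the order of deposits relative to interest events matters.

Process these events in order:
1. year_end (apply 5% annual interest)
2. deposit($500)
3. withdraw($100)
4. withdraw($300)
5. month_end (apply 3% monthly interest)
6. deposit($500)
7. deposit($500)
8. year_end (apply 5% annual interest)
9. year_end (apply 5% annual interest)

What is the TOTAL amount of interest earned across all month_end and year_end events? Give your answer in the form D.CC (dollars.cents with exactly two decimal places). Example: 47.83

After 1 (year_end (apply 5% annual interest)): balance=$2100.00 total_interest=$100.00
After 2 (deposit($500)): balance=$2600.00 total_interest=$100.00
After 3 (withdraw($100)): balance=$2500.00 total_interest=$100.00
After 4 (withdraw($300)): balance=$2200.00 total_interest=$100.00
After 5 (month_end (apply 3% monthly interest)): balance=$2266.00 total_interest=$166.00
After 6 (deposit($500)): balance=$2766.00 total_interest=$166.00
After 7 (deposit($500)): balance=$3266.00 total_interest=$166.00
After 8 (year_end (apply 5% annual interest)): balance=$3429.30 total_interest=$329.30
After 9 (year_end (apply 5% annual interest)): balance=$3600.76 total_interest=$500.76

Answer: 500.76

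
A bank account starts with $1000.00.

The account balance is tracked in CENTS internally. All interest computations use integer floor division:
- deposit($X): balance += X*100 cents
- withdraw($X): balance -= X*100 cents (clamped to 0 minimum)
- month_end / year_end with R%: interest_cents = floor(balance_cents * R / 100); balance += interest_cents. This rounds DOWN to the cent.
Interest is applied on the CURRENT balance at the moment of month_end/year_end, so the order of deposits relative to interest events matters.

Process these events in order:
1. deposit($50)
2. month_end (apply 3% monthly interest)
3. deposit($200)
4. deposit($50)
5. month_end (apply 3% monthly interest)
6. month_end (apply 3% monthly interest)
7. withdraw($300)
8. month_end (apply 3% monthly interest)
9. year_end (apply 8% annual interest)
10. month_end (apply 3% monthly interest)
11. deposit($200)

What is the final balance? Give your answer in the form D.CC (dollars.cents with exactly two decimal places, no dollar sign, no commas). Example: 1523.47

After 1 (deposit($50)): balance=$1050.00 total_interest=$0.00
After 2 (month_end (apply 3% monthly interest)): balance=$1081.50 total_interest=$31.50
After 3 (deposit($200)): balance=$1281.50 total_interest=$31.50
After 4 (deposit($50)): balance=$1331.50 total_interest=$31.50
After 5 (month_end (apply 3% monthly interest)): balance=$1371.44 total_interest=$71.44
After 6 (month_end (apply 3% monthly interest)): balance=$1412.58 total_interest=$112.58
After 7 (withdraw($300)): balance=$1112.58 total_interest=$112.58
After 8 (month_end (apply 3% monthly interest)): balance=$1145.95 total_interest=$145.95
After 9 (year_end (apply 8% annual interest)): balance=$1237.62 total_interest=$237.62
After 10 (month_end (apply 3% monthly interest)): balance=$1274.74 total_interest=$274.74
After 11 (deposit($200)): balance=$1474.74 total_interest=$274.74

Answer: 1474.74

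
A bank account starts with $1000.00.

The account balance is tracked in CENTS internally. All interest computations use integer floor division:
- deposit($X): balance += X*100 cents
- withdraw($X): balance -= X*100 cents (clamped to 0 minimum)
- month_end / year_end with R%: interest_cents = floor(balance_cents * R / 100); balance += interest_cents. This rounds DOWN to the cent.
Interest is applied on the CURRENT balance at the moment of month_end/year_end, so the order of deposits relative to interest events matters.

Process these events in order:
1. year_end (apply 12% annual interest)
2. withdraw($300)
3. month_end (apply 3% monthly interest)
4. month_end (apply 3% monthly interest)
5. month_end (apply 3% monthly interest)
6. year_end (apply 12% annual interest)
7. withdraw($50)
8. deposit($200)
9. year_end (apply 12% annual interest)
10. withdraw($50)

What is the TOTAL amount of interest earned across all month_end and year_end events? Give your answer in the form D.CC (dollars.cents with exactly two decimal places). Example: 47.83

After 1 (year_end (apply 12% annual interest)): balance=$1120.00 total_interest=$120.00
After 2 (withdraw($300)): balance=$820.00 total_interest=$120.00
After 3 (month_end (apply 3% monthly interest)): balance=$844.60 total_interest=$144.60
After 4 (month_end (apply 3% monthly interest)): balance=$869.93 total_interest=$169.93
After 5 (month_end (apply 3% monthly interest)): balance=$896.02 total_interest=$196.02
After 6 (year_end (apply 12% annual interest)): balance=$1003.54 total_interest=$303.54
After 7 (withdraw($50)): balance=$953.54 total_interest=$303.54
After 8 (deposit($200)): balance=$1153.54 total_interest=$303.54
After 9 (year_end (apply 12% annual interest)): balance=$1291.96 total_interest=$441.96
After 10 (withdraw($50)): balance=$1241.96 total_interest=$441.96

Answer: 441.96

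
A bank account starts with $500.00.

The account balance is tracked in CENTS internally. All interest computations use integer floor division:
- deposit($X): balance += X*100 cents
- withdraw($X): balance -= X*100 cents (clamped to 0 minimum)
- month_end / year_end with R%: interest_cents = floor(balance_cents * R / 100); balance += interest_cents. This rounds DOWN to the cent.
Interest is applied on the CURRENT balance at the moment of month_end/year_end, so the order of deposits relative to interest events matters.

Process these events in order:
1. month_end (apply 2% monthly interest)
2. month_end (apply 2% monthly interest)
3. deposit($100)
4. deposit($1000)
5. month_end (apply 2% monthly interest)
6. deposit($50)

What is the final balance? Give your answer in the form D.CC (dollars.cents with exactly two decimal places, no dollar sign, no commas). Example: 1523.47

Answer: 1702.60

Derivation:
After 1 (month_end (apply 2% monthly interest)): balance=$510.00 total_interest=$10.00
After 2 (month_end (apply 2% monthly interest)): balance=$520.20 total_interest=$20.20
After 3 (deposit($100)): balance=$620.20 total_interest=$20.20
After 4 (deposit($1000)): balance=$1620.20 total_interest=$20.20
After 5 (month_end (apply 2% monthly interest)): balance=$1652.60 total_interest=$52.60
After 6 (deposit($50)): balance=$1702.60 total_interest=$52.60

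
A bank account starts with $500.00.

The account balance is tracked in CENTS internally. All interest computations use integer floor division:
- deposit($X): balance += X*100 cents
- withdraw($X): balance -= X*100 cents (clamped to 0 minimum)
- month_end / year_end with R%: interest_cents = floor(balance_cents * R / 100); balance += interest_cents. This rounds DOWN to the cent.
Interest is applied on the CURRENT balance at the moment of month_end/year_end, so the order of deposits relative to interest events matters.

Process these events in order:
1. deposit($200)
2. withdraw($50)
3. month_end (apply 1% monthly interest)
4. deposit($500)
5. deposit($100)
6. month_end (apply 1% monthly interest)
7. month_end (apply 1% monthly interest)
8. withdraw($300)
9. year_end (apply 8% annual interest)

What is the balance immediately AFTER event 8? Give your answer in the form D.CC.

Answer: 981.75

Derivation:
After 1 (deposit($200)): balance=$700.00 total_interest=$0.00
After 2 (withdraw($50)): balance=$650.00 total_interest=$0.00
After 3 (month_end (apply 1% monthly interest)): balance=$656.50 total_interest=$6.50
After 4 (deposit($500)): balance=$1156.50 total_interest=$6.50
After 5 (deposit($100)): balance=$1256.50 total_interest=$6.50
After 6 (month_end (apply 1% monthly interest)): balance=$1269.06 total_interest=$19.06
After 7 (month_end (apply 1% monthly interest)): balance=$1281.75 total_interest=$31.75
After 8 (withdraw($300)): balance=$981.75 total_interest=$31.75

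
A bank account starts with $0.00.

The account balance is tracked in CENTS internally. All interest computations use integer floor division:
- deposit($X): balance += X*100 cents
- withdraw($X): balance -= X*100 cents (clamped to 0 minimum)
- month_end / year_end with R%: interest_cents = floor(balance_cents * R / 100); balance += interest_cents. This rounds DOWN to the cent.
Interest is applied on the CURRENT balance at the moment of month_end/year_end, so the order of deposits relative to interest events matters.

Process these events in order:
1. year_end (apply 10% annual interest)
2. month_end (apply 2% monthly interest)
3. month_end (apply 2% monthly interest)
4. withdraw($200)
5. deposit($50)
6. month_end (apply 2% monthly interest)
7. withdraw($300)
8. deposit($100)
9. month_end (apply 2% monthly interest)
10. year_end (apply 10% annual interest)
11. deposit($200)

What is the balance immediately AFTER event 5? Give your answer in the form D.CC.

After 1 (year_end (apply 10% annual interest)): balance=$0.00 total_interest=$0.00
After 2 (month_end (apply 2% monthly interest)): balance=$0.00 total_interest=$0.00
After 3 (month_end (apply 2% monthly interest)): balance=$0.00 total_interest=$0.00
After 4 (withdraw($200)): balance=$0.00 total_interest=$0.00
After 5 (deposit($50)): balance=$50.00 total_interest=$0.00

Answer: 50.00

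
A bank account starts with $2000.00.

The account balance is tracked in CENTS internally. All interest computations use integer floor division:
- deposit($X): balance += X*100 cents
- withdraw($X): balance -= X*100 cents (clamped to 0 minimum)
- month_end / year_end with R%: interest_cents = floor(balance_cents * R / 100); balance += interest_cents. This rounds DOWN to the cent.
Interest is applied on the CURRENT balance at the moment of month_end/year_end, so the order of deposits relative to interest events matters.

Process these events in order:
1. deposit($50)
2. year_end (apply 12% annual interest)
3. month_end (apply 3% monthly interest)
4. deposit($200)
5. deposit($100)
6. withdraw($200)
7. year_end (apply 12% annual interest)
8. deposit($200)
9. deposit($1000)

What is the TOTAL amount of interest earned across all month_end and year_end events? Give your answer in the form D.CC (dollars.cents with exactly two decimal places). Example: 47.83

Answer: 610.66

Derivation:
After 1 (deposit($50)): balance=$2050.00 total_interest=$0.00
After 2 (year_end (apply 12% annual interest)): balance=$2296.00 total_interest=$246.00
After 3 (month_end (apply 3% monthly interest)): balance=$2364.88 total_interest=$314.88
After 4 (deposit($200)): balance=$2564.88 total_interest=$314.88
After 5 (deposit($100)): balance=$2664.88 total_interest=$314.88
After 6 (withdraw($200)): balance=$2464.88 total_interest=$314.88
After 7 (year_end (apply 12% annual interest)): balance=$2760.66 total_interest=$610.66
After 8 (deposit($200)): balance=$2960.66 total_interest=$610.66
After 9 (deposit($1000)): balance=$3960.66 total_interest=$610.66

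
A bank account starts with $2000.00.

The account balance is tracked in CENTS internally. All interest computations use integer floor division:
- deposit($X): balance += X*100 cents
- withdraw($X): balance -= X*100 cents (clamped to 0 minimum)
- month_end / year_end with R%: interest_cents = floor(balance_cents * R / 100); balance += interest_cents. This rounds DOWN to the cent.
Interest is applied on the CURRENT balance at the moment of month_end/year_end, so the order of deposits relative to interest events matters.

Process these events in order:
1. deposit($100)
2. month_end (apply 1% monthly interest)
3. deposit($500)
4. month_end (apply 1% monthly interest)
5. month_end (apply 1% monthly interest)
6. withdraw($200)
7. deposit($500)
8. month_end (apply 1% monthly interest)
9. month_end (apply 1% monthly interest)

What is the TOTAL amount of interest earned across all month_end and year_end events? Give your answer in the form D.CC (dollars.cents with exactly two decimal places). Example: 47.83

After 1 (deposit($100)): balance=$2100.00 total_interest=$0.00
After 2 (month_end (apply 1% monthly interest)): balance=$2121.00 total_interest=$21.00
After 3 (deposit($500)): balance=$2621.00 total_interest=$21.00
After 4 (month_end (apply 1% monthly interest)): balance=$2647.21 total_interest=$47.21
After 5 (month_end (apply 1% monthly interest)): balance=$2673.68 total_interest=$73.68
After 6 (withdraw($200)): balance=$2473.68 total_interest=$73.68
After 7 (deposit($500)): balance=$2973.68 total_interest=$73.68
After 8 (month_end (apply 1% monthly interest)): balance=$3003.41 total_interest=$103.41
After 9 (month_end (apply 1% monthly interest)): balance=$3033.44 total_interest=$133.44

Answer: 133.44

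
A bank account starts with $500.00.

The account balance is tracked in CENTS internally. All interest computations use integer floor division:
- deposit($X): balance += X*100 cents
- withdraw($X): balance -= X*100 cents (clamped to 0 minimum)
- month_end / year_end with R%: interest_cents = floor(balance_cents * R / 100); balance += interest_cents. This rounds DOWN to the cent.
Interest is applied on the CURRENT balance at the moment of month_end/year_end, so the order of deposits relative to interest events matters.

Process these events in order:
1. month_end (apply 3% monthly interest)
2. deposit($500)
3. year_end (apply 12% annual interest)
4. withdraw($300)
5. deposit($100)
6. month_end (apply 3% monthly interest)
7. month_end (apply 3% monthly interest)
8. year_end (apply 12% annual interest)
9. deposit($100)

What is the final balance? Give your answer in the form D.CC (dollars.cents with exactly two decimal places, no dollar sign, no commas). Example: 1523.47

Answer: 1213.10

Derivation:
After 1 (month_end (apply 3% monthly interest)): balance=$515.00 total_interest=$15.00
After 2 (deposit($500)): balance=$1015.00 total_interest=$15.00
After 3 (year_end (apply 12% annual interest)): balance=$1136.80 total_interest=$136.80
After 4 (withdraw($300)): balance=$836.80 total_interest=$136.80
After 5 (deposit($100)): balance=$936.80 total_interest=$136.80
After 6 (month_end (apply 3% monthly interest)): balance=$964.90 total_interest=$164.90
After 7 (month_end (apply 3% monthly interest)): balance=$993.84 total_interest=$193.84
After 8 (year_end (apply 12% annual interest)): balance=$1113.10 total_interest=$313.10
After 9 (deposit($100)): balance=$1213.10 total_interest=$313.10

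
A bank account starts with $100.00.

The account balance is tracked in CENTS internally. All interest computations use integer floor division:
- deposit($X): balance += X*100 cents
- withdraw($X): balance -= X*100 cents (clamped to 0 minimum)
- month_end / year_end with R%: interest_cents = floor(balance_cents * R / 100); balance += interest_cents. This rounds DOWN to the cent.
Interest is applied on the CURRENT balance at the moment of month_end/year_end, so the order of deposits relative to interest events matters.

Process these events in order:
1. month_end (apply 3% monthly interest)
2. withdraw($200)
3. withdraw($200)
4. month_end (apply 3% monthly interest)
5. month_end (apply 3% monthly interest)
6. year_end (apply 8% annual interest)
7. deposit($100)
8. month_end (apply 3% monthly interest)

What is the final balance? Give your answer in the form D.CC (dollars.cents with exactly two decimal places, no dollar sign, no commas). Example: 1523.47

After 1 (month_end (apply 3% monthly interest)): balance=$103.00 total_interest=$3.00
After 2 (withdraw($200)): balance=$0.00 total_interest=$3.00
After 3 (withdraw($200)): balance=$0.00 total_interest=$3.00
After 4 (month_end (apply 3% monthly interest)): balance=$0.00 total_interest=$3.00
After 5 (month_end (apply 3% monthly interest)): balance=$0.00 total_interest=$3.00
After 6 (year_end (apply 8% annual interest)): balance=$0.00 total_interest=$3.00
After 7 (deposit($100)): balance=$100.00 total_interest=$3.00
After 8 (month_end (apply 3% monthly interest)): balance=$103.00 total_interest=$6.00

Answer: 103.00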